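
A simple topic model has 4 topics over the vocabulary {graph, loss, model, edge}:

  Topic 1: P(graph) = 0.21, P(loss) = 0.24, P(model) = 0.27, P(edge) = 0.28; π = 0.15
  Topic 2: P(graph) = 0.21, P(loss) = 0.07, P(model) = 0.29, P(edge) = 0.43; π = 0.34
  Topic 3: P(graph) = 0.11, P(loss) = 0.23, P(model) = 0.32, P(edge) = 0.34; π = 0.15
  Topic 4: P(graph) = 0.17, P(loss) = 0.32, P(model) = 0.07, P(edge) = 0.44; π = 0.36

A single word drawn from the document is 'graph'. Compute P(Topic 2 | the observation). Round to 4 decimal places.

P(component k | x) = π_k·f_k(x) / marginal(x), where marginal(x) = Σ_j π_j·f_j(x).
Component likelihoods at x = 'graph':
  L_1 = 0.21
  L_2 = 0.21
  L_3 = 0.11
  L_4 = 0.17
Weight by the priors:
  π_1·L_1 = 0.15 × 0.21 = 0.0315
  π_2·L_2 = 0.34 × 0.21 = 0.0714
  π_3·L_3 = 0.15 × 0.11 = 0.0165
  π_4·L_4 = 0.36 × 0.17 = 0.0612
Normaliser: 0.0315 + 0.0714 + 0.0165 + 0.0612 = 0.1806
Responsibility of Topic 2: 0.0714 / 0.1806 ≈ 0.3953

0.3953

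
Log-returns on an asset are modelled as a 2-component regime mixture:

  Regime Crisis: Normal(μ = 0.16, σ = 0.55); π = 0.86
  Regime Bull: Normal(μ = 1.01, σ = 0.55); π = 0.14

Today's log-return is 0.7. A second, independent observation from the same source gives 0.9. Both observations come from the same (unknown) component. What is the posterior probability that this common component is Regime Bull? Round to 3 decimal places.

0.353

Posterior ∝ prior × likelihood, so P(k | x) ∝ π_k f_k(x); normalise over all components.
Since both observations come from the same component, the likelihood for component k is f_k(x₁)·f_k(x₂).
  p_Crisis = [(1/(0.55·√(2π)))·exp(−(0.7−0.16)²/(2·0.55²)) = 0.725350·exp(-0.48198) = 0.447945] × [0.293398] = 0.131426
  p_Bull = [(1/(0.55·√(2π)))·exp(−(0.7−1.01)²/(2·0.55²)) = 0.725350·exp(-0.15884) = 0.618818] × [0.710987] = 0.439971
Prior × likelihood for each component:
  π_Crisis·p_Crisis = 0.86 × 0.131426 = 0.113026
  π_Bull·p_Bull = 0.14 × 0.439971 = 0.061596
Sum: 0.113026 + 0.061596 = 0.174622
So the posterior for Regime Bull is 0.061596 / 0.174622 ≈ 0.353.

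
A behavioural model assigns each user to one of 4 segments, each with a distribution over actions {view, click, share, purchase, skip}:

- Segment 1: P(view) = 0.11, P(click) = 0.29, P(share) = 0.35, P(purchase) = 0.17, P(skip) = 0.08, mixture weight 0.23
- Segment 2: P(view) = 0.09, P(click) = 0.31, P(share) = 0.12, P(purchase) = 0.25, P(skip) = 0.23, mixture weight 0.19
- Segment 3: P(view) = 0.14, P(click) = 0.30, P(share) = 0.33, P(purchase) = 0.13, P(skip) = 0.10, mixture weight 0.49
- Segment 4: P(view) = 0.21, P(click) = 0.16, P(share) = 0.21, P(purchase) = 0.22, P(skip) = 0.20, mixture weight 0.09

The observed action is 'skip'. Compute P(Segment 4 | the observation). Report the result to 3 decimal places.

Posterior ∝ prior × likelihood, so P(k | x) ∝ π_k f_k(x); normalise over all components.
Categorical probabilities:
  L_1 = P(skip | comp) = 0.08
  L_2 = P(skip | comp) = 0.23
  L_3 = P(skip | comp) = 0.10
  L_4 = P(skip | comp) = 0.20
Prior × likelihood for each component:
  π_1·L_1 = 0.23 × 0.08 = 0.0184
  π_2·L_2 = 0.19 × 0.23 = 0.0437
  π_3·L_3 = 0.49 × 0.1 = 0.049
  π_4·L_4 = 0.09 × 0.2 = 0.018
Evidence: 0.0184 + 0.0437 + 0.049 + 0.018 = 0.1291
So the posterior for Segment 4 is 0.018 / 0.1291 ≈ 0.139.

0.139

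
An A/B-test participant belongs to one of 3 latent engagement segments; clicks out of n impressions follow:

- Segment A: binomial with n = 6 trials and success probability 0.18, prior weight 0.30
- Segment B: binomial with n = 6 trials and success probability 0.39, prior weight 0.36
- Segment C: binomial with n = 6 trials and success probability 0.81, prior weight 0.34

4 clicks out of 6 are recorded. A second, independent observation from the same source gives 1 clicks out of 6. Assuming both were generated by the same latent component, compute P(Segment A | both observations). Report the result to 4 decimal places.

0.1205

By Bayes' theorem, P(k | x) = π_k f_k(x) / Σ_j π_j f_j(x).
Since both observations come from the same component, the likelihood for component k is f_k(x₁)·f_k(x₂).
  p_A = [C(6,4)·0.18^4·0.82^2 = 15·0.00104976·0.6724 = 0.0105879] × [0.400399] = 0.00423938
  p_B = [C(6,4)·0.39^4·0.61^2 = 15·0.0231344·0.3721 = 0.129125] × [0.197636] = 0.0255196
  p_C = [C(6,4)·0.81^4·0.19^2 = 15·0.430467·0.0361 = 0.233098] × [0.00120338] = 0.000280506
Weight by the priors:
  π_A·p_A = 0.30 × 0.00423938 = 0.00127181
  π_B·p_B = 0.36 × 0.0255196 = 0.00918707
  π_C·p_C = 0.34 × 0.000280506 = 9.53722e-05
Denominator: 0.00127181 + 0.00918707 + 9.53722e-05 = 0.0105543
P(Segment A | x) ≈ 0.1205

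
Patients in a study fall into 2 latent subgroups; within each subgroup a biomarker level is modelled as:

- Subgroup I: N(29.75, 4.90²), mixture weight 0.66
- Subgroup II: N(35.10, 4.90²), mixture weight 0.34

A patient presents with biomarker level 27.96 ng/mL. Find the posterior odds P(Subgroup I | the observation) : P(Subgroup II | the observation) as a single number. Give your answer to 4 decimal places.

5.2499

Only the two components matter; the odds are (π_i f_i(x)) / (π_j f_j(x)).
Evaluate each component's likelihood at the observed value:
  L_I = 0.0761616
  L_II = 0.0281613
0.0502666 / 0.00957484 ≈ 5.2499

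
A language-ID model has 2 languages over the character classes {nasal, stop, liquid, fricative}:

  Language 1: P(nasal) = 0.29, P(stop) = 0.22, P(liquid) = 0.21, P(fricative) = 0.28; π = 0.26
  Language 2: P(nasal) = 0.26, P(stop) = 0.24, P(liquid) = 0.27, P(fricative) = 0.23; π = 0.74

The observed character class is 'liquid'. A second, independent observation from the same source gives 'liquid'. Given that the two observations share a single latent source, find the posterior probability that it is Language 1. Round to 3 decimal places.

0.175

P(component k | x) = π_k·f_k(x) / marginal(x), where marginal(x) = Σ_j π_j·f_j(x).
Since both observations come from the same component, the likelihood for component k is f_k(x₁)·f_k(x₂).
  p_1 = [P(liquid | comp) = 0.21] × [0.21] = 0.0441
  p_2 = [P(liquid | comp) = 0.27] × [0.27] = 0.0729
Weight by the priors:
  π_1·p_1 = 0.26 × 0.0441 = 0.011466
  π_2·p_2 = 0.74 × 0.0729 = 0.053946
Sum: 0.011466 + 0.053946 = 0.065412
So the posterior for Language 1 is 0.011466 / 0.065412 ≈ 0.175.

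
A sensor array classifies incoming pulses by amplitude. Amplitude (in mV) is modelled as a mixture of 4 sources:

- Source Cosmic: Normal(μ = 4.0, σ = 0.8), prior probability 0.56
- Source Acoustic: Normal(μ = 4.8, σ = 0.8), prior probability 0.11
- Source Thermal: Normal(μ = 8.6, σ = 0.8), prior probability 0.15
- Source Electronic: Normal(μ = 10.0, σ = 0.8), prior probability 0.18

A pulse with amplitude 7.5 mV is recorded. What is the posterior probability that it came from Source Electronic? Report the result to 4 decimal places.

0.0227

Apply Bayes' rule: the posterior for each component is proportional to its prior times its likelihood at x.
Component likelihoods at x = 7.5 mV:
  L_Cosmic = (1/(0.8·√(2π)))·exp(−(7.5−4.0)²/(2·0.8²)) = 0.498678·exp(-9.57031) = 3.47925e-05
  L_Acoustic = (1/(0.8·√(2π)))·exp(−(7.5−4.8)²/(2·0.8²)) = 0.498678·exp(-5.69531) = 0.0016764
  L_Thermal = (1/(0.8·√(2π)))·exp(−(7.5−8.6)²/(2·0.8²)) = 0.498678·exp(-0.94531) = 0.193765
  L_Electronic = (1/(0.8·√(2π)))·exp(−(7.5−10.0)²/(2·0.8²)) = 0.498678·exp(-4.88281) = 0.00377782
Prior × likelihood for each component:
  P(Z=Cosmic)·L_Cosmic = 0.56 × 3.47925e-05 = 1.94838e-05
  P(Z=Acoustic)·L_Acoustic = 0.11 × 0.0016764 = 0.000184404
  P(Z=Thermal)·L_Thermal = 0.15 × 0.193765 = 0.0290648
  P(Z=Electronic)·L_Electronic = 0.18 × 0.00377782 = 0.000680008
Evidence: 1.94838e-05 + 0.000184404 + 0.0290648 + 0.000680008 = 0.0299487
So the posterior for Source Electronic is 0.000680008 / 0.0299487 ≈ 0.0227.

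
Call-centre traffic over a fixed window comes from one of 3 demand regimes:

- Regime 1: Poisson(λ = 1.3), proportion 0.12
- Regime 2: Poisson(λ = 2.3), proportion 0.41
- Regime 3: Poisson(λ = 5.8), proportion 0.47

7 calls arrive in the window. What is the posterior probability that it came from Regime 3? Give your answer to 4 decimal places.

0.9568

Apply Bayes' rule: the posterior for each component is proportional to its prior times its likelihood at x.
Poisson probabilities:
  L_1 = e^(−1.3)·1.3^7/7! = 0.000339305
  L_2 = e^(−2.3)·2.3^7/7! = 0.00677309
  L_3 = e^(−5.8)·5.8^7/7! = 0.132635
Prior × likelihood for each component:
  w_1·L_1 = 0.12 × 0.000339305 = 4.07166e-05
  w_2·L_2 = 0.41 × 0.00677309 = 0.00277697
  w_3·L_3 = 0.47 × 0.132635 = 0.0623383
Marginal: 4.07166e-05 + 0.00277697 + 0.0623383 = 0.065156
Responsibility of Regime 3: 0.0623383 / 0.065156 ≈ 0.9568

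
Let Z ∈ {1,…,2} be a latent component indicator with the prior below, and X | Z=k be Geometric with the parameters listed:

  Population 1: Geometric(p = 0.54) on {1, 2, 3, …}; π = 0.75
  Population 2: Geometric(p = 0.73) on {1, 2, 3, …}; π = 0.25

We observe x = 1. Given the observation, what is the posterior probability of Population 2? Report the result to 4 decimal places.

Posterior ∝ prior × likelihood, so P(k | x) ∝ π_k f_k(x); normalise over all components.
Geometric probabilities:
  f_1 = 0.54
  f_2 = 0.73
Prior × likelihood for each component:
  π_1·f_1 = 0.75 × 0.54 = 0.405
  π_2·f_2 = 0.25 × 0.73 = 0.1825
Denominator: 0.405 + 0.1825 = 0.5875
Responsibility of Population 2: 0.1825 / 0.5875 ≈ 0.3106

0.3106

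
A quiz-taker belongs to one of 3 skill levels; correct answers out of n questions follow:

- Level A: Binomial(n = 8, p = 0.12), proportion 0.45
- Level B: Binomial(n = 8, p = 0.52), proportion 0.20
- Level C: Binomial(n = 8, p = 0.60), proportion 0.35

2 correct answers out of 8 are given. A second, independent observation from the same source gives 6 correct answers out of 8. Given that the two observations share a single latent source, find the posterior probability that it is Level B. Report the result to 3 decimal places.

0.438

P(component k | x) = π_k·f_k(x) / marginal(x), where marginal(x) = Σ_j π_j·f_j(x).
Since both observations come from the same component, the likelihood for component k is f_k(x₁)·f_k(x₂).
  L_A = [C(8,2)·0.12^2·0.88^6 = 28·0.0144·0.464404 = 0.187248] × [6.47457e-05] = 1.21235e-05
  L_B = [C(8,2)·0.52^2·0.48^6 = 28·0.2704·0.0122306 = 0.0926002] × [0.127544] = 0.0118106
  L_C = [C(8,2)·0.60^2·0.40^6 = 28·0.36·0.004096 = 0.0412877] × [0.209019] = 0.0086299
Weight by the priors:
  π_A·L_A = 0.45 × 1.21235e-05 = 5.45557e-06
  π_B·L_B = 0.20 × 0.0118106 = 0.00236212
  π_C·L_C = 0.35 × 0.0086299 = 0.00302047
Marginal: 5.45557e-06 + 0.00236212 + 0.00302047 = 0.00538805
Responsibility of Level B: 0.00236212 / 0.00538805 ≈ 0.438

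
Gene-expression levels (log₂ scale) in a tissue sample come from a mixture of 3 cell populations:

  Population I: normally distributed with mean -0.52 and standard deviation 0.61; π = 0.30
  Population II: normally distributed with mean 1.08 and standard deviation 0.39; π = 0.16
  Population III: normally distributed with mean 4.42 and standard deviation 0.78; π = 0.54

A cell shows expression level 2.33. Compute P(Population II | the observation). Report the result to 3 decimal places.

0.112

P(component k | x) = π_k·f_k(x) / marginal(x), where marginal(x) = Σ_j π_j·f_j(x).
Normal densities:
  f_I = (1/(0.61·√(2π)))·exp(−(2.33−-0.52)²/(2·0.61²)) = 0.654004·exp(-10.91440) = 1.18991e-05
  f_II = (1/(0.39·√(2π)))·exp(−(2.33−1.08)²/(2·0.39²)) = 1.022929·exp(-5.13642) = 0.00601347
  f_III = (1/(0.78·√(2π)))·exp(−(2.33−4.42)²/(2·0.78²)) = 0.511464·exp(-3.58983) = 0.014118
Weight by the priors:
  π_I·f_I = 0.30 × 1.18991e-05 = 3.56973e-06
  π_II·f_II = 0.16 × 0.00601347 = 0.000962155
  π_III·f_III = 0.54 × 0.014118 = 0.00762373
Normaliser: 3.56973e-06 + 0.000962155 + 0.00762373 = 0.00858946
P(Population II | 2.33) = 0.000962155 / 0.00858946 ≈ 0.112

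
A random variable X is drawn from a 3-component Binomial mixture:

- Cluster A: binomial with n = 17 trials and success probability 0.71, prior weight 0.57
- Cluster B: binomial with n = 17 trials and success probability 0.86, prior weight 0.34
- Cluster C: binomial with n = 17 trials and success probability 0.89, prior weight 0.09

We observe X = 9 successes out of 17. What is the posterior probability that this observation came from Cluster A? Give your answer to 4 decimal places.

0.9897

By Bayes' theorem, P(k | x) = P(Z=k) f_k(x) / Σ_j P(Z=j) f_j(x).
Evaluate each component's likelihood at the observed value:
  p_A = C(17,9)·0.71^9·0.29^8 = 24310·0.0458485·5.00246e-05 = 0.0557563
  p_B = C(17,9)·0.86^9·0.14^8 = 24310·0.257327·1.47579e-07 = 0.000923199
  p_C = C(17,9)·0.89^9·0.11^8 = 24310·0.350356·2.14359e-08 = 0.000182573
Prior × likelihood for each component:
  P(Z=A)·p_A = 0.57 × 0.0557563 = 0.0317811
  P(Z=B)·p_B = 0.34 × 0.000923199 = 0.000313888
  P(Z=C)·p_C = 0.09 × 0.000182573 = 1.64316e-05
Normaliser: 0.0317811 + 0.000313888 + 1.64316e-05 = 0.0321114
P(Cluster A | 9 successes out of 17) ≈ 0.9897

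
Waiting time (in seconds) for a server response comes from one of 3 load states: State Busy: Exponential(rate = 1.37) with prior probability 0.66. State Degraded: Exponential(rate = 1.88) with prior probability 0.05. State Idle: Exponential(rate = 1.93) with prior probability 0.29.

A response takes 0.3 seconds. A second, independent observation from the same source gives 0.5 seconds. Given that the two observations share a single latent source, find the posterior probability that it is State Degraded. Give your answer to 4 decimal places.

By Bayes' theorem, P(k | x) = P(Z=k) f_k(x) / Σ_j P(Z=j) f_j(x).
Since both observations come from the same component, the likelihood for component k is f_k(x₁)·f_k(x₂).
  p_Busy = [0.908292] × [0.690604] = 0.62727
  p_Degraded = [1.06959] × [0.73438] = 0.785483
  p_Idle = [1.08168] × [0.735298] = 0.79536
Prior × likelihood for each component:
  P(Z=Busy)·p_Busy = 0.66 × 0.62727 = 0.413998
  P(Z=Degraded)·p_Degraded = 0.05 × 0.785483 = 0.0392742
  P(Z=Idle)·p_Idle = 0.29 × 0.79536 = 0.230655
Evidence: 0.413998 + 0.0392742 + 0.230655 = 0.683927
Responsibility of State Degraded: 0.0392742 / 0.683927 ≈ 0.0574

0.0574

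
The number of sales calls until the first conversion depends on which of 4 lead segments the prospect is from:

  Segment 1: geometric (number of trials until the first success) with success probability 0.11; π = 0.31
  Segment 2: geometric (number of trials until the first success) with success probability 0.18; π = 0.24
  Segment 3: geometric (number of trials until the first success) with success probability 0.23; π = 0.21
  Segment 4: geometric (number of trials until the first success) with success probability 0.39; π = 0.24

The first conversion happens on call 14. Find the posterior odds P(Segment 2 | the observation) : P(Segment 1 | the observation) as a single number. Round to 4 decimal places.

Since P(k|x) ∝ π_k f_k(x), the posterior odds are π_i f_i(x) / (π_j f_j(x)).
Evaluate each component's likelihood at the observed value:
  p_1 = 0.11·(1−0.11)^13 = 0.11·0.219821 = 0.0241804
  p_2 = 0.18·(1−0.18)^13 = 0.18·0.0757844 = 0.0136412
  p_3 = 0.23·(1−0.23)^13 = 0.23·0.0334487 = 0.0076932
  p_4 = 0.39·(1−0.39)^13 = 0.39·0.00161915 = 0.00063147
Odds = (0.24/0.31) × (0.0136412/0.0241804) = 0.774194 × 0.564144 ≈ 0.4368

0.4368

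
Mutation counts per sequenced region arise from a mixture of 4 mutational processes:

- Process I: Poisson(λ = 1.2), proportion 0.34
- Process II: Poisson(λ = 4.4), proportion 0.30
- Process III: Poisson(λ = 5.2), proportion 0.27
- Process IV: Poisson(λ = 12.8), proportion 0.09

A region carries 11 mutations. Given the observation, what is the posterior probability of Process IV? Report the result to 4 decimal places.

Posterior ∝ prior × likelihood, so P(k | x) ∝ P(Z=k) f_k(x); normalise over all components.
Poisson probabilities:
  p_I = e^(−1.2)·1.2^11/11! = 5.60641e-08
  p_II = e^(−4.4)·4.4^11/11! = 0.00368068
  p_III = e^(−5.2)·5.2^11/11! = 0.0103884
  p_IV = e^(−12.8)·12.8^11/11! = 0.104516
Prior × likelihood for each component:
  P(Z=I)·p_I = 0.34 × 5.60641e-08 = 1.90618e-08
  P(Z=II)·p_II = 0.30 × 0.00368068 = 0.0011042
  P(Z=III)·p_III = 0.27 × 0.0103884 = 0.00280488
  P(Z=IV)·p_IV = 0.09 × 0.104516 = 0.00940648
Normaliser: 1.90618e-08 + 0.0011042 + 0.00280488 + 0.00940648 = 0.0133156
So the posterior for Process IV is 0.00940648 / 0.0133156 ≈ 0.7064.

0.7064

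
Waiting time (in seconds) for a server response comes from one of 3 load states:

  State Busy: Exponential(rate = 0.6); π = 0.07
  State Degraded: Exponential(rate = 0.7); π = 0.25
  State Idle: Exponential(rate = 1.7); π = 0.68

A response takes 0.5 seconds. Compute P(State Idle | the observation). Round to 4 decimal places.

0.7619

Apply Bayes' rule: the posterior for each component is proportional to its prior times its likelihood at x.
Component likelihoods at x = 0.5 seconds:
  p_Busy = 0.444491
  p_Degraded = 0.493282
  p_Idle = 0.726605
Weight by the priors:
  π_Busy·p_Busy = 0.07 × 0.444491 = 0.0311144
  π_Degraded·p_Degraded = 0.25 × 0.493282 = 0.12332
  π_Idle·p_Idle = 0.68 × 0.726605 = 0.494092
Evidence: 0.0311144 + 0.12332 + 0.494092 = 0.648526
Responsibility of State Idle: 0.494092 / 0.648526 ≈ 0.7619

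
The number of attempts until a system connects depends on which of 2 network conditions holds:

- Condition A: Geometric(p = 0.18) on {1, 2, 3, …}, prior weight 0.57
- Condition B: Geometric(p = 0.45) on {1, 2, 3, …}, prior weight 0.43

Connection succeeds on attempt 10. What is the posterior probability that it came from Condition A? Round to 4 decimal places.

0.9507

P(component k | x) = P(Z=k)·f_k(x) / marginal(x), where marginal(x) = Σ_j P(Z=j)·f_j(x).
Evaluate each component's likelihood at the observed value:
  p_A = 0.18·(1−0.18)^9 = 0.18·0.16762 = 0.0301715
  p_B = 0.45·(1−0.45)^9 = 0.45·0.00460537 = 0.00207241
Unnormalised posteriors:
  P(Z=A)·p_A = 0.57 × 0.0301715 = 0.0171978
  P(Z=B)·p_B = 0.43 × 0.00207241 = 0.000891138
Denominator: 0.0171978 + 0.000891138 = 0.0180889
Responsibility of Condition A: 0.0171978 / 0.0180889 ≈ 0.9507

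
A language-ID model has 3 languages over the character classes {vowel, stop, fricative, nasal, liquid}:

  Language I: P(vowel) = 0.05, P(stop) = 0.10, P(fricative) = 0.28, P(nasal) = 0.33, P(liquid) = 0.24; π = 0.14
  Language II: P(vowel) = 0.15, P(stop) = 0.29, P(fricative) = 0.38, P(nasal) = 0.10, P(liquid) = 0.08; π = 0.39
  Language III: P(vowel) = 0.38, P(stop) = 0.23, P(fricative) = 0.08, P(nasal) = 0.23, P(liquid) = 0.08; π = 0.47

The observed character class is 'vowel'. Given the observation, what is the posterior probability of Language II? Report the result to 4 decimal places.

Apply Bayes' rule: the posterior for each component is proportional to its prior times its likelihood at x.
Categorical probabilities:
  f_I = 0.05
  f_II = 0.15
  f_III = 0.38
Unnormalised posteriors:
  w_I·f_I = 0.14 × 0.05 = 0.007
  w_II·f_II = 0.39 × 0.15 = 0.0585
  w_III·f_III = 0.47 × 0.38 = 0.1786
Evidence: 0.007 + 0.0585 + 0.1786 = 0.2441
Responsibility of Language II: 0.0585 / 0.2441 ≈ 0.2397

0.2397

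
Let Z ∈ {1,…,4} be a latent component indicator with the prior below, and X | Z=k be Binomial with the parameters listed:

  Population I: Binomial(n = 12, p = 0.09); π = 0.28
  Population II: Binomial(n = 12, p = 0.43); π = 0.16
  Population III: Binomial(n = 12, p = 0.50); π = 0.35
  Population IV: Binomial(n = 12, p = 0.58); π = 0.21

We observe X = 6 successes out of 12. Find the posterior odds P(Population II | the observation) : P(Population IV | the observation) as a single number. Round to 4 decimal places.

0.7905

The posterior odds equal the prior odds times the likelihood ratio: (π_i/π_j)·(f_i(x)/f_j(x)).
Component likelihoods at x = 6 successes out of 12:
  p_I = 0.000278853
  p_II = 0.200323
  p_III = 0.225586
  p_IV = 0.193079
0.0320518 / 0.0405466 ≈ 0.7905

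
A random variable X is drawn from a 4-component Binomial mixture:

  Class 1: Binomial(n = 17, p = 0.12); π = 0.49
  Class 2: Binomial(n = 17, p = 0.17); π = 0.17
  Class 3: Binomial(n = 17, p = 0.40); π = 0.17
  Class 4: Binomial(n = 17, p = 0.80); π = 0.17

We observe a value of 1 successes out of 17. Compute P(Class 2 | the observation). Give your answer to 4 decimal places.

By Bayes' theorem, P(k | x) = P(Z=k) f_k(x) / Σ_j P(Z=j) f_j(x).
Evaluate each component's likelihood at the observed value:
  L_1 = C(17,1)·0.12^1·0.88^16 = 17·0.12·0.129337 = 0.263847
  L_2 = C(17,1)·0.17^1·0.83^16 = 17·0.17·0.0507282 = 0.146605
  L_3 = C(17,1)·0.40^1·0.60^16 = 17·0.4·0.000282111 = 0.00191835
  L_4 = C(17,1)·0.80^1·0.20^16 = 17·0.8·6.5536e-12 = 8.9129e-11
Multiply by the mixture weights:
  P(Z=1)·L_1 = 0.49 × 0.263847 = 0.129285
  P(Z=2)·L_2 = 0.17 × 0.146605 = 0.0249228
  P(Z=3)·L_3 = 0.17 × 0.00191835 = 0.00032612
  P(Z=4)·L_4 = 0.17 × 8.9129e-11 = 1.51519e-11
Marginal: 0.129285 + 0.0249228 + 0.00032612 + 1.51519e-11 = 0.154534
So the posterior for Class 2 is 0.0249228 / 0.154534 ≈ 0.1613.

0.1613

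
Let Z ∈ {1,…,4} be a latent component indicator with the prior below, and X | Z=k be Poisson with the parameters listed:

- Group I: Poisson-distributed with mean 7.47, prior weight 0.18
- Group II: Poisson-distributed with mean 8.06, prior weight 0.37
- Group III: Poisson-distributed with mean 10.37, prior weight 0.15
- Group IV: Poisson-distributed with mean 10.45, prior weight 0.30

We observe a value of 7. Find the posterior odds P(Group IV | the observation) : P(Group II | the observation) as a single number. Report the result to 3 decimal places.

0.458

Posterior odds = (π_i f_i(x)) / (π_j f_j(x)); the normalising sum cancels.
Component likelihoods at x = 7:
  L_I = 0.146769
  L_II = 0.138516
  L_III = 0.0802393
  L_IV = 0.0781639
Posterior odds = (π_IV·L_IV) / (π_II·L_II) = (0.30·0.0781639) / (0.37·0.138516) = 0.0234492 / 0.0512511 ≈ 0.458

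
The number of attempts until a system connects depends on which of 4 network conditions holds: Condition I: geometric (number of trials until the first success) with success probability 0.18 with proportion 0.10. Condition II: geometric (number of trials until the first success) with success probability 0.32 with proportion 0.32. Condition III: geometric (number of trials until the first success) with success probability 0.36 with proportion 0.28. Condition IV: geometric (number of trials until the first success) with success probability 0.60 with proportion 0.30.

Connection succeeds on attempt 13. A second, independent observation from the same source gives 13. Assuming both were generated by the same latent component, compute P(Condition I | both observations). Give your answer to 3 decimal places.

By Bayes' theorem, P(k | x) = π_k f_k(x) / Σ_j π_j f_j(x).
Since both observations come from the same component, the likelihood for component k is f_k(x₁)·f_k(x₂).
  f_I = [0.0166356] × [0.0166356] = 0.000276744
  f_II = [0.00312793] × [0.00312793] = 9.78394e-06
  f_III = [0.00170005] × [0.00170005] = 2.89018e-06
  f_IV = [1.00663e-05] × [1.00663e-05] = 1.01331e-10
Weight by the priors:
  π_I·f_I = 0.10 × 0.000276744 = 2.76744e-05
  π_II·f_II = 0.32 × 9.78394e-06 = 3.13086e-06
  π_III·f_III = 0.28 × 2.89018e-06 = 8.09249e-07
  π_IV·f_IV = 0.30 × 1.01331e-10 = 3.03993e-11
Evidence: 2.76744e-05 + 3.13086e-06 + 8.09249e-07 + 3.03993e-11 = 3.16145e-05
P(Condition I | data) = 2.76744e-05 / 3.16145e-05 ≈ 0.875

0.875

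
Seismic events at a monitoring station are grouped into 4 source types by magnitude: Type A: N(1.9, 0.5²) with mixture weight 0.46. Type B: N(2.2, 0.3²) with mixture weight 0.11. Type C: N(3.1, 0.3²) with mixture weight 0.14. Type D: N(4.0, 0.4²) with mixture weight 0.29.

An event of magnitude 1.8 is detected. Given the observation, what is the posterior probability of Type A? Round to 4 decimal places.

0.8567

Posterior ∝ prior × likelihood, so P(k | x) ∝ w_k f_k(x); normalise over all components.
Normal densities:
  p_A = 0.782085
  p_B = 0.5467
  p_C = 0.000111236
  p_D = 2.69244e-07
Multiply by the mixture weights:
  w_A·p_A = 0.46 × 0.782085 = 0.359759
  w_B·p_B = 0.11 × 0.5467 = 0.060137
  w_C·p_C = 0.14 × 0.000111236 = 1.55731e-05
  w_D·p_D = 0.29 × 2.69244e-07 = 7.80808e-08
Evidence: 0.359759 + 0.060137 + 1.55731e-05 + 7.80808e-08 = 0.419912
So the posterior for Type A is 0.359759 / 0.419912 ≈ 0.8567.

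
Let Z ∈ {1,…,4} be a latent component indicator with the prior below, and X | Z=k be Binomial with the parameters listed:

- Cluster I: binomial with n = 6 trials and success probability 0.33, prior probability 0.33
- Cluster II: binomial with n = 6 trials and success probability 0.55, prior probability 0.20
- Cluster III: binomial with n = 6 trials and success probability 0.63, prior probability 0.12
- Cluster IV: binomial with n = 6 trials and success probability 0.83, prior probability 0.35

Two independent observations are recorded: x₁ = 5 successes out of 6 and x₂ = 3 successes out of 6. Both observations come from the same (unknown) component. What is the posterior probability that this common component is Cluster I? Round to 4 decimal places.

0.0468

By Bayes' theorem, P(k | x) = P(Z=k) f_k(x) / Σ_j P(Z=j) f_j(x).
Since both observations come from the same component, the likelihood for component k is f_k(x₁)·f_k(x₂).
  L_I = [C(6,5)·0.33^5·0.67^1 = 6·0.00391354·0.67 = 0.0157324] × [0.21617] = 0.00340089
  L_II = [C(6,5)·0.55^5·0.45^1 = 6·0.0503284·0.45 = 0.135887] × [0.303218] = 0.0412034
  L_III = [C(6,5)·0.63^5·0.37^1 = 6·0.0992437·0.37 = 0.220321] × [0.253313] = 0.0558101
  L_IV = [C(6,5)·0.83^5·0.17^1 = 6·0.393904·0.17 = 0.401782] × [0.0561838] = 0.0225736
Prior × likelihood for each component:
  P(Z=I)·L_I = 0.33 × 0.00340089 = 0.00112229
  P(Z=II)·L_II = 0.20 × 0.0412034 = 0.00824068
  P(Z=III)·L_III = 0.12 × 0.0558101 = 0.00669721
  P(Z=IV)·L_IV = 0.35 × 0.0225736 = 0.00790078
Marginal: 0.00112229 + 0.00824068 + 0.00669721 + 0.00790078 = 0.023961
P(Cluster I | data) ≈ 0.0468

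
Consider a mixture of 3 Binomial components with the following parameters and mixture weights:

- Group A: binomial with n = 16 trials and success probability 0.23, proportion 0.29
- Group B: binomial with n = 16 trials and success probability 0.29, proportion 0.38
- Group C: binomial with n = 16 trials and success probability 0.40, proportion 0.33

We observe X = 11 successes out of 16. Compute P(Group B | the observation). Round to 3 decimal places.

0.072

The responsibility of component k is π_k f_k(x) divided by Σ_j π_j f_j(x).
Binomial probabilities:
  p_A = C(16,11)·0.23^11·0.77^5 = 4368·9.5281e-08·0.270678 = 0.000112653
  p_B = C(16,11)·0.29^11·0.71^5 = 4368·1.22005e-06·0.180423 = 0.000961507
  p_C = C(16,11)·0.40^11·0.60^5 = 4368·4.1943e-05·0.07776 = 0.0142462
Prior × likelihood for each component:
  π_A·p_A = 0.29 × 0.000112653 = 3.26693e-05
  π_B·p_B = 0.38 × 0.000961507 = 0.000365373
  π_C·p_C = 0.33 × 0.0142462 = 0.00470124
Normaliser: 3.26693e-05 + 0.000365373 + 0.00470124 = 0.00509929
Responsibility of Group B: 0.000365373 / 0.00509929 ≈ 0.072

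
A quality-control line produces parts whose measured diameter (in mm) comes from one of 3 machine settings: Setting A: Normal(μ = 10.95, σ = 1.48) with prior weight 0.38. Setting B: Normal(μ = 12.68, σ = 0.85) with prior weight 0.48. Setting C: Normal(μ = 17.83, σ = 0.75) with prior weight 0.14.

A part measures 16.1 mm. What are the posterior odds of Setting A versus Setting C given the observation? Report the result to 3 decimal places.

0.046

Posterior odds = (w_i f_i(x)) / (w_j f_j(x)); the normalising sum cancels.
Evaluate each component's likelihood at the observed value:
  L_A = (1/(1.48·√(2π)))·exp(−(16.1−10.95)²/(2·1.48²)) = 0.269556·exp(-6.05426) = 0.000632873
  L_B = (1/(0.85·√(2π)))·exp(−(16.1−12.68)²/(2·0.85²)) = 0.469344·exp(-8.09439) = 0.000143265
  L_C = (1/(0.75·√(2π)))·exp(−(16.1−17.83)²/(2·0.75²)) = 0.531923·exp(-2.66036) = 0.0371938
Posterior odds = (w_A·L_A) / (w_C·L_C) = (0.38·0.000632873) / (0.14·0.0371938) = 0.000240492 / 0.00520714 ≈ 0.046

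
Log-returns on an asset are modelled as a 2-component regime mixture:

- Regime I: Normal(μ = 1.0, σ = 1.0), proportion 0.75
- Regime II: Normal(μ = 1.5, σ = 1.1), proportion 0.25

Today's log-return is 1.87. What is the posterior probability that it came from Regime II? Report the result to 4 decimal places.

P(component k | x) = P(Z=k)·f_k(x) / marginal(x), where marginal(x) = Σ_j P(Z=j)·f_j(x).
Component likelihoods at x = 1.87:
  p_I = (1/(1.0·√(2π)))·exp(−(1.87−1.0)²/(2·1.0²)) = 0.398942·exp(-0.37845) = 0.273244
  p_II = (1/(1.1·√(2π)))·exp(−(1.87−1.5)²/(2·1.1²)) = 0.362675·exp(-0.05657) = 0.342728
Unnormalised posteriors:
  P(Z=I)·p_I = 0.75 × 0.273244 = 0.204933
  P(Z=II)·p_II = 0.25 × 0.342728 = 0.0856819
Marginal: 0.204933 + 0.0856819 = 0.290615
P(Regime II | data) = 0.0856819 / 0.290615 ≈ 0.2948

0.2948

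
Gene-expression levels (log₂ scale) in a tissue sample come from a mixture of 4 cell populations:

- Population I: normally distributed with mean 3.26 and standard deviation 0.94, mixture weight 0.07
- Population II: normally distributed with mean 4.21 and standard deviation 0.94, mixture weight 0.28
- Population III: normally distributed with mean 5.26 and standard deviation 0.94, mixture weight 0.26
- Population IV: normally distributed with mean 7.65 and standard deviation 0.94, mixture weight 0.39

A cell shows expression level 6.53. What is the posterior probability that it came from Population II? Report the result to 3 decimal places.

P(component k | x) = P(Z=k)·f_k(x) / marginal(x), where marginal(x) = Σ_j P(Z=j)·f_j(x).
Component likelihoods at x = 6.53:
  f_I = (1/(0.94·√(2π)))·exp(−(6.53−3.26)²/(2·0.94²)) = 0.424407·exp(-6.05076) = 0.000999934
  f_II = (1/(0.94·√(2π)))·exp(−(6.53−4.21)²/(2·0.94²)) = 0.424407·exp(-3.04572) = 0.0201856
  f_III = (1/(0.94·√(2π)))·exp(−(6.53−5.26)²/(2·0.94²)) = 0.424407·exp(-0.91269) = 0.170376
  f_IV = (1/(0.94·√(2π)))·exp(−(6.53−7.65)²/(2·0.94²)) = 0.424407·exp(-0.70982) = 0.208694
Prior × likelihood for each component:
  P(Z=I)·f_I = 0.07 × 0.000999934 = 6.99954e-05
  P(Z=II)·f_II = 0.28 × 0.0201856 = 0.00565197
  P(Z=III)·f_III = 0.26 × 0.170376 = 0.0442977
  P(Z=IV)·f_IV = 0.39 × 0.208694 = 0.0813906
Normaliser: 6.99954e-05 + 0.00565197 + 0.0442977 + 0.0813906 = 0.13141
Responsibility of Population II: 0.00565197 / 0.13141 ≈ 0.043

0.043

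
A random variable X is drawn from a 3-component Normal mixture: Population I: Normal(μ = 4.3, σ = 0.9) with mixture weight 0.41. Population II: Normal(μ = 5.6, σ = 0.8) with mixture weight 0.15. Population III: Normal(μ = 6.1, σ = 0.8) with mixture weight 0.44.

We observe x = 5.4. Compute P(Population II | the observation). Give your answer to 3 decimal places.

0.235

Apply Bayes' rule: the posterior for each component is proportional to its prior times its likelihood at x.
Component likelihoods at x = 5.4:
  f_I = 0.210033
  f_II = 0.483335
  f_III = 0.340069
Multiply by the mixture weights:
  P(Z=I)·f_I = 0.41 × 0.210033 = 0.0861134
  P(Z=II)·f_II = 0.15 × 0.483335 = 0.0725003
  P(Z=III)·f_III = 0.44 × 0.340069 = 0.14963
Denominator: 0.0861134 + 0.0725003 + 0.14963 = 0.308244
Responsibility of Population II: 0.0725003 / 0.308244 ≈ 0.235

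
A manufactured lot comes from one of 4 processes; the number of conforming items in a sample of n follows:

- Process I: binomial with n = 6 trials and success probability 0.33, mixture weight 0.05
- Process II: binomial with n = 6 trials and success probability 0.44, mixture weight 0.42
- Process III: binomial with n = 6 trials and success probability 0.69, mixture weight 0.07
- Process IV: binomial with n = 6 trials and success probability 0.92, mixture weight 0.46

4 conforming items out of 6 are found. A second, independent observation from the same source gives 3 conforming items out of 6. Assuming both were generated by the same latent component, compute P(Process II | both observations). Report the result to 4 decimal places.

P(component k | x) = P(Z=k)·f_k(x) / marginal(x), where marginal(x) = Σ_j P(Z=j)·f_j(x).
Since both observations come from the same component, the likelihood for component k is f_k(x₁)·f_k(x₂).
  L_I = [0.079854] × [0.21617] = 0.0172621
  L_II = [0.17631] × [0.299193] = 0.0527509
  L_III = [0.326747] × [0.195732] = 0.0639548
  L_IV = [0.0687737] × [0.00797377] = 0.000548386
Multiply by the mixture weights:
  P(Z=I)·L_I = 0.05 × 0.0172621 = 0.000863103
  P(Z=II)·L_II = 0.42 × 0.0527509 = 0.0221554
  P(Z=III)·L_III = 0.07 × 0.0639548 = 0.00447684
  P(Z=IV)·L_IV = 0.46 × 0.000548386 = 0.000252257
Sum: 0.000863103 + 0.0221554 + 0.00447684 + 0.000252257 = 0.0277476
P(Process II | data) ≈ 0.7985

0.7985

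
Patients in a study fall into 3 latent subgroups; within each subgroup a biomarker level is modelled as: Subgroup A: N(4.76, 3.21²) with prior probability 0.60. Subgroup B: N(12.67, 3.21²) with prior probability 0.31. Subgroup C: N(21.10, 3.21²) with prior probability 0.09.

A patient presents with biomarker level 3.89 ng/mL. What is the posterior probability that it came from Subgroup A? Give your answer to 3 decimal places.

By Bayes' theorem, P(k | x) = π_k f_k(x) / Σ_j π_j f_j(x).
Evaluate each component's likelihood at the observed value:
  f_A = 0.119799
  f_B = 0.00295022
  f_C = 7.12296e-08
Unnormalised posteriors:
  π_A·f_A = 0.60 × 0.119799 = 0.0718796
  π_B·f_B = 0.31 × 0.00295022 = 0.000914568
  π_C·f_C = 0.09 × 7.12296e-08 = 6.41066e-09
Marginal: 0.0718796 + 0.000914568 + 6.41066e-09 = 0.0727941
P(Subgroup A | data) = 0.0718796 / 0.0727941 ≈ 0.987

0.987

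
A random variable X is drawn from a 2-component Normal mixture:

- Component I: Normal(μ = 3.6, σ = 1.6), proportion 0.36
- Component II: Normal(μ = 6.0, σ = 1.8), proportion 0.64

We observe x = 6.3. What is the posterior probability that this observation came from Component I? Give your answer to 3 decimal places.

Posterior ∝ prior × likelihood, so P(k | x) ∝ w_k f_k(x); normalise over all components.
Normal densities:
  f_I = (1/(1.6·√(2π)))·exp(−(6.3−3.6)²/(2·1.6²)) = 0.249339·exp(-1.42383) = 0.0600384
  f_II = (1/(1.8·√(2π)))·exp(−(6.3−6.0)²/(2·1.8²)) = 0.221635·exp(-0.01389) = 0.218578
Weight by the priors:
  w_I·f_I = 0.36 × 0.0600384 = 0.0216138
  w_II·f_II = 0.64 × 0.218578 = 0.13989
Evidence: 0.0216138 + 0.13989 = 0.161504
So the posterior for Component I is 0.0216138 / 0.161504 ≈ 0.134.

0.134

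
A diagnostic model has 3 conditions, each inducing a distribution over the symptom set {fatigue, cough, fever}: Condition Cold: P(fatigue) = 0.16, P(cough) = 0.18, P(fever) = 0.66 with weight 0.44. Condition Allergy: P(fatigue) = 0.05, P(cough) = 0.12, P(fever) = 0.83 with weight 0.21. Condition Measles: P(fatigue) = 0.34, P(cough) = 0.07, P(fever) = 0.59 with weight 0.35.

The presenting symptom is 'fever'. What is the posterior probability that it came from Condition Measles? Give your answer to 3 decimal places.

Apply Bayes' rule: the posterior for each component is proportional to its prior times its likelihood at x.
Categorical probabilities:
  L_Cold = 0.66
  L_Allergy = 0.83
  L_Measles = 0.59
Multiply by the mixture weights:
  π_Cold·L_Cold = 0.44 × 0.66 = 0.2904
  π_Allergy·L_Allergy = 0.21 × 0.83 = 0.1743
  π_Measles·L_Measles = 0.35 × 0.59 = 0.2065
Evidence: 0.2904 + 0.1743 + 0.2065 = 0.6712
P(Condition Measles | x) ≈ 0.308

0.308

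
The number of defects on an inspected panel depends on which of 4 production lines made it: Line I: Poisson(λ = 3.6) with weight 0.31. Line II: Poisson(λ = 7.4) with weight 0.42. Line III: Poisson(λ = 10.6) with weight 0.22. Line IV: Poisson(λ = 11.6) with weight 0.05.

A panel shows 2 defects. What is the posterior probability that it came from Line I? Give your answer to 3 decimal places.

P(component k | x) = π_k·f_k(x) / marginal(x), where marginal(x) = Σ_j π_j·f_j(x).
Poisson probabilities:
  p_I = e^(−3.6)·3.6^2/2! = 0.177058
  p_II = e^(−7.4)·7.4^2/2! = 0.0167361
  p_III = e^(−10.6)·10.6^2/2! = 0.00139978
  p_IV = e^(−11.6)·11.6^2/2! = 0.000616694
Multiply by the mixture weights:
  π_I·p_I = 0.31 × 0.177058 = 0.0548879
  π_II·p_II = 0.42 × 0.0167361 = 0.00702916
  π_III·p_III = 0.22 × 0.00139978 = 0.000307952
  π_IV·p_IV = 0.05 × 0.000616694 = 3.08347e-05
Marginal: 0.0548879 + 0.00702916 + 0.000307952 + 3.08347e-05 = 0.0622558
P(Line I | x) = 0.0548879 / 0.0622558 ≈ 0.882

0.882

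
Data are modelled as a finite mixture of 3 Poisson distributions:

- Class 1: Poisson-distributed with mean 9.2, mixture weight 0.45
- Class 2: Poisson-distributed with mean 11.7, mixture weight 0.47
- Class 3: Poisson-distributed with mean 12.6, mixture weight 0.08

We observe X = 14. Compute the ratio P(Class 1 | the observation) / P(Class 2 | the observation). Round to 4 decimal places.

0.4030

Only the two components matter; the odds are (π_i f_i(x)) / (π_j f_j(x)).
Component likelihoods at x = 14:
  L_1 = 0.0360672
  L_2 = 0.0856936
  L_3 = 0.0983261
Posterior odds = (π_1·L_1) / (π_2·L_2) = (0.45·0.0360672) / (0.47·0.0856936) = 0.0162302 / 0.040276 ≈ 0.4030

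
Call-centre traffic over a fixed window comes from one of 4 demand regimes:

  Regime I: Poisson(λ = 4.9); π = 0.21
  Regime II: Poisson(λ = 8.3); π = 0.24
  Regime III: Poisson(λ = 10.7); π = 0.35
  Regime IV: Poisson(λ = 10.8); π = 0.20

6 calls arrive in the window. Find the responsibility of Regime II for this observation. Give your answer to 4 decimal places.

0.3279

Apply Bayes' rule: the posterior for each component is proportional to its prior times its likelihood at x.
Evaluate each component's likelihood at the observed value:
  p_I = 0.143153
  p_II = 0.112847
  p_III = 0.0469915
  p_IV = 0.0449603
Multiply by the mixture weights:
  π_I·p_I = 0.21 × 0.143153 = 0.0300622
  π_II·p_II = 0.24 × 0.112847 = 0.0270834
  π_III·p_III = 0.35 × 0.0469915 = 0.016447
  π_IV·p_IV = 0.20 × 0.0449603 = 0.00899207
Denominator: 0.0300622 + 0.0270834 + 0.016447 + 0.00899207 = 0.0825847
Responsibility of Regime II: 0.0270834 / 0.0825847 ≈ 0.3279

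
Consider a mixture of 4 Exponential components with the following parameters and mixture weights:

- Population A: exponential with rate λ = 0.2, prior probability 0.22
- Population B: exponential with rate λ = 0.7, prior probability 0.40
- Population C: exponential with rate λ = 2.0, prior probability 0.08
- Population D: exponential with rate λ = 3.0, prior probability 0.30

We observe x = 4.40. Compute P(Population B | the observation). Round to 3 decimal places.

By Bayes' theorem, P(k | x) = w_k f_k(x) / Σ_j w_j f_j(x).
Exponential densities:
  f_A = 0.0829566
  f_B = 0.0321715
  f_C = 0.000301466
  f_D = 5.5518e-06
Unnormalised posteriors:
  w_A·f_A = 0.22 × 0.0829566 = 0.0182504
  w_B·f_B = 0.40 × 0.0321715 = 0.0128686
  w_C·f_C = 0.08 × 0.000301466 = 2.41173e-05
  w_D·f_D = 0.30 × 5.5518e-06 = 1.66554e-06
Normaliser: 0.0182504 + 0.0128686 + 2.41173e-05 + 1.66554e-06 = 0.0311448
So the posterior for Population B is 0.0128686 / 0.0311448 ≈ 0.413.

0.413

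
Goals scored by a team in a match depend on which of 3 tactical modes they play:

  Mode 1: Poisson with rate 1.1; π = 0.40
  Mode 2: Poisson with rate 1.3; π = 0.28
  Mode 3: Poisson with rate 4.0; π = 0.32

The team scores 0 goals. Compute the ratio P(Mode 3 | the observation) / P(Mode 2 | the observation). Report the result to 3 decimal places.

The posterior odds equal the prior odds times the likelihood ratio: (P(Z=i)/P(Z=j))·(f_i(x)/f_j(x)).
Poisson probabilities:
  f_1 = 0.332871
  f_2 = 0.272532
  f_3 = 0.0183156
Posterior odds = (P(Z=3)·f_3) / (P(Z=2)·f_2) = (0.32·0.0183156) / (0.28·0.272532) = 0.005861 / 0.0763089 ≈ 0.077

0.077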